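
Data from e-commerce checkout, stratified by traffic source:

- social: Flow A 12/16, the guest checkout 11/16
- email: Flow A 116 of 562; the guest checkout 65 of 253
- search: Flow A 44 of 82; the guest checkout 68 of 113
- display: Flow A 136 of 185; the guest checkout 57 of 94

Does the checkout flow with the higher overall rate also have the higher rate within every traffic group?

No

Social: Flow A 12/16 = 75.0%, the guest checkout 11/16 = 68.8% → Flow A
Email: Flow A 116/562 = 20.6%, the guest checkout 65/253 = 25.7% → the guest checkout
Search: Flow A 44/82 = 53.7%, the guest checkout 68/113 = 60.2% → the guest checkout
Display: Flow A 136/185 = 73.5%, the guest checkout 57/94 = 60.6% → Flow A
Overall: Flow A 308/845 = 36.4%, the guest checkout 201/476 = 42.2% → the guest checkout
Neither sweeps: Flow A wins 2 of 4 groups, the guest checkout wins 2. The guest checkout wins overall but not every group — no Simpson reversal.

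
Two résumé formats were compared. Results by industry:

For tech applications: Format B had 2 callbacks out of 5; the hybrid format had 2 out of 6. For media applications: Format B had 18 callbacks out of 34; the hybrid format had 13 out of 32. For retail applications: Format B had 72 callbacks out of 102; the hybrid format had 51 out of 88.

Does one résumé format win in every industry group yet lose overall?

Tech: Format B 2/5 = 40.0%, the hybrid format 2/6 = 33.3% → Format B
Media: Format B 18/34 = 52.9%, the hybrid format 13/32 = 40.6% → Format B
Retail: Format B 72/102 = 70.6%, the hybrid format 51/88 = 58.0% → Format B
Overall: Format B 92/141 = 65.2%, the hybrid format 66/126 = 52.4% → Format B
Format B wins overall and in every industry group — no reversal.

No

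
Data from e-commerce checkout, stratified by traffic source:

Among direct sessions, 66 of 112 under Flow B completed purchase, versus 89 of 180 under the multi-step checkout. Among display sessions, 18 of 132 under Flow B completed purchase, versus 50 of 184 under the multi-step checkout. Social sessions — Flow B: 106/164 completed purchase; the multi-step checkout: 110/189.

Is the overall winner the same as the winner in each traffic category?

Direct: Flow B 66/112 = 58.9%, the multi-step checkout 89/180 = 49.4% → Flow B
Display: Flow B 18/132 = 13.6%, the multi-step checkout 50/184 = 27.2% → the multi-step checkout
Social: Flow B 106/164 = 64.6%, the multi-step checkout 110/189 = 58.2% → Flow B
Overall: Flow B 190/408 = 46.6%, the multi-step checkout 249/553 = 45.0% → Flow B
Neither sweeps: Flow B wins 2 of 3 groups, the multi-step checkout wins 1. Flow B wins overall but not every group — no Simpson reversal.

No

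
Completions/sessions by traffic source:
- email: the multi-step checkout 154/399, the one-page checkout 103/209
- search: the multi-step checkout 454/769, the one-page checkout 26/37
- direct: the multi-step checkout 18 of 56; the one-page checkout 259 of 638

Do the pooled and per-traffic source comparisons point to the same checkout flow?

No

Email: the multi-step checkout 154/399 = 38.6%, the one-page checkout 103/209 = 49.3% → the one-page checkout
Search: the multi-step checkout 454/769 = 59.0%, the one-page checkout 26/37 = 70.3% → the one-page checkout
Direct: the multi-step checkout 18/56 = 32.1%, the one-page checkout 259/638 = 40.6% → the one-page checkout
Overall: the multi-step checkout 626/1224 = 51.1%, the one-page checkout 388/884 = 43.9% → the multi-step checkout
The one-page checkout wins each traffic group but the multi-step checkout wins overall — the comparison reverses. The one-page checkout's sessions skew toward direct, which has a lower base rate.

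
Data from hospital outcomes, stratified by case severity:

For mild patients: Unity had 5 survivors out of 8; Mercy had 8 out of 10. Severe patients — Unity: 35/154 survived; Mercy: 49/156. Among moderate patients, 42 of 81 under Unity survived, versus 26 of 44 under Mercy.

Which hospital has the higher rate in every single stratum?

Mercy

Mild: Unity 5/8 = 62.5%, Mercy 8/10 = 80.0% → Mercy
Severe: Unity 35/154 = 22.7%, Mercy 49/156 = 31.4% → Mercy
Moderate: Unity 42/81 = 51.9%, Mercy 26/44 = 59.1% → Mercy
Mercy has the higher rate in all 3 groups.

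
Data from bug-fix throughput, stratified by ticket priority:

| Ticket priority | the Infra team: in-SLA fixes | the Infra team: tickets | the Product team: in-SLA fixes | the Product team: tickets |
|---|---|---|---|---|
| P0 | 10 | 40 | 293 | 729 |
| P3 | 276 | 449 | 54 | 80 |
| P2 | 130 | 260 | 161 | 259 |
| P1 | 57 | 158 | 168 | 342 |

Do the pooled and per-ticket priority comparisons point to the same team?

P0: the Infra team 10/40 = 25.0%, the Product team 293/729 = 40.2% → the Product team
P3: the Infra team 276/449 = 61.5%, the Product team 54/80 = 67.5% → the Product team
P2: the Infra team 130/260 = 50.0%, the Product team 161/259 = 62.2% → the Product team
P1: the Infra team 57/158 = 36.1%, the Product team 168/342 = 49.1% → the Product team
Overall: the Infra team 473/907 = 52.1%, the Product team 676/1410 = 47.9% → the Infra team
The Product team wins each ticket group but the Infra team wins overall — the comparison reverses. The Product team's tickets skew toward P0, which has a lower base rate.

No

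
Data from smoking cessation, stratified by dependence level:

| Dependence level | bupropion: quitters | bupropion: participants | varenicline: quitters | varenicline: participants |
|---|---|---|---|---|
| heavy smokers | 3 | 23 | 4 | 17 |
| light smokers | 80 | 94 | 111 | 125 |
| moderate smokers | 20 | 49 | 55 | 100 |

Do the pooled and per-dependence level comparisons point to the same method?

Yes

Heavy smokers: bupropion 3/23 = 13.0%, varenicline 4/17 = 23.5% → varenicline
Light smokers: bupropion 80/94 = 85.1%, varenicline 111/125 = 88.8% → varenicline
Moderate smokers: bupropion 20/49 = 40.8%, varenicline 55/100 = 55.0% → varenicline
Overall: bupropion 103/166 = 62.0%, varenicline 170/242 = 70.2% → varenicline
Varenicline wins overall and in every dependence group — no reversal.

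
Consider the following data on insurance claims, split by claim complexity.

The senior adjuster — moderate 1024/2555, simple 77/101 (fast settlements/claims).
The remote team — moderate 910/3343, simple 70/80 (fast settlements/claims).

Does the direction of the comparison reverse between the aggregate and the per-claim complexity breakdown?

No

Moderate: the senior adjuster 1024/2555 = 40.1%, the remote team 910/3343 = 27.2% → the senior adjuster
Simple: the senior adjuster 77/101 = 76.2%, the remote team 70/80 = 87.5% → the remote team
Overall: the senior adjuster 1101/2656 = 41.5%, the remote team 980/3423 = 28.6% → the senior adjuster
Neither sweeps: the senior adjuster wins 1 of 2 groups, the remote team wins 1. The senior adjuster wins overall but not every group — no Simpson reversal.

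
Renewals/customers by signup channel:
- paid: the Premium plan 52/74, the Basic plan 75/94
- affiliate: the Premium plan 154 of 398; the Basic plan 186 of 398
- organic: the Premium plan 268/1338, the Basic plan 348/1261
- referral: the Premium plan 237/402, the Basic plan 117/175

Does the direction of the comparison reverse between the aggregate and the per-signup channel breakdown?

Paid: the Premium plan 52/74 = 70.3%, the Basic plan 75/94 = 79.8% → the Basic plan
Affiliate: the Premium plan 154/398 = 38.7%, the Basic plan 186/398 = 46.7% → the Basic plan
Organic: the Premium plan 268/1338 = 20.0%, the Basic plan 348/1261 = 27.6% → the Basic plan
Referral: the Premium plan 237/402 = 59.0%, the Basic plan 117/175 = 66.9% → the Basic plan
Overall: the Premium plan 711/2212 = 32.1%, the Basic plan 726/1928 = 37.7% → the Basic plan
The Basic plan wins overall and in every signup group — no reversal.

No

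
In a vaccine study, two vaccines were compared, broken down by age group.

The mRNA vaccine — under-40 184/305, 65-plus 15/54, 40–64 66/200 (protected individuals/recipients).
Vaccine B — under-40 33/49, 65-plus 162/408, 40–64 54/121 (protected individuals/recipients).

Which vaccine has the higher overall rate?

Under-40: the mRNA vaccine 184/305 = 60.3%, Vaccine B 33/49 = 67.3% → Vaccine B
65-plus: the mRNA vaccine 15/54 = 27.8%, Vaccine B 162/408 = 39.7% → Vaccine B
40–64: the mRNA vaccine 66/200 = 33.0%, Vaccine B 54/121 = 44.6% → Vaccine B
Overall: the mRNA vaccine 265/559 = 47.4%, Vaccine B 249/578 = 43.1% → the mRNA vaccine
(Vaccine B wins every age group but the mRNA vaccine wins overall — Vaccine B's recipients skew toward the low-rate 65-plus group.)

the mRNA vaccine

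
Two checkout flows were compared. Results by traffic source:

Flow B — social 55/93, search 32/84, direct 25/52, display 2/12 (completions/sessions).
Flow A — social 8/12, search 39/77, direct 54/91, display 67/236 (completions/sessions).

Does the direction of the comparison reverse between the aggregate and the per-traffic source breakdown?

Yes

Social: Flow B 55/93 = 59.1%, Flow A 8/12 = 66.7% → Flow A
Search: Flow B 32/84 = 38.1%, Flow A 39/77 = 50.6% → Flow A
Direct: Flow B 25/52 = 48.1%, Flow A 54/91 = 59.3% → Flow A
Display: Flow B 2/12 = 16.7%, Flow A 67/236 = 28.4% → Flow A
Overall: Flow B 114/241 = 47.3%, Flow A 168/416 = 40.4% → Flow B
Flow A wins each traffic group but Flow B wins overall — the comparison reverses. Flow A's sessions skew toward display, which has a lower base rate.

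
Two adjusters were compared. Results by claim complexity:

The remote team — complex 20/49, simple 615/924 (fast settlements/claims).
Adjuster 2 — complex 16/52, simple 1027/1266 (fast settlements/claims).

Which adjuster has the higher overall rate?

Adjuster 2

Complex: the remote team 20/49 = 40.8%, Adjuster 2 16/52 = 30.8% → the remote team
Simple: the remote team 615/924 = 66.6%, Adjuster 2 1027/1266 = 81.1% → Adjuster 2
Overall: the remote team 635/973 = 65.3%, Adjuster 2 1043/1318 = 79.1% → Adjuster 2
(Neither sweeps every claim group, but Adjuster 2 has the higher pooled rate.)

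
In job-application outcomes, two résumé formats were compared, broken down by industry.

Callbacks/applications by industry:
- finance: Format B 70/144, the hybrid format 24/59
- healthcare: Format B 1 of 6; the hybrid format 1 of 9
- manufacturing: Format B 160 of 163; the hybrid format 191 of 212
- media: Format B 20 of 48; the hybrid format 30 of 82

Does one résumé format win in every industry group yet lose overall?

Finance: Format B 70/144 = 48.6%, the hybrid format 24/59 = 40.7% → Format B
Healthcare: Format B 1/6 = 16.7%, the hybrid format 1/9 = 11.1% → Format B
Manufacturing: Format B 160/163 = 98.2%, the hybrid format 191/212 = 90.1% → Format B
Media: Format B 20/48 = 41.7%, the hybrid format 30/82 = 36.6% → Format B
Overall: Format B 251/361 = 69.5%, the hybrid format 246/362 = 68.0% → Format B
Format B wins overall and in every industry group — no reversal.

No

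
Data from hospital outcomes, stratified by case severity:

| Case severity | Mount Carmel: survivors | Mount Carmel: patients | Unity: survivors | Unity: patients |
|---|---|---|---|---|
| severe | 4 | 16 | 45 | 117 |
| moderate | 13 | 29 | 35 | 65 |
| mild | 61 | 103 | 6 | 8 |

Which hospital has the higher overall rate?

Mount Carmel

Severe: Mount Carmel 4/16 = 25.0%, Unity 45/117 = 38.5% → Unity
Moderate: Mount Carmel 13/29 = 44.8%, Unity 35/65 = 53.8% → Unity
Mild: Mount Carmel 61/103 = 59.2%, Unity 6/8 = 75.0% → Unity
Overall: Mount Carmel 78/148 = 52.7%, Unity 86/190 = 45.3% → Mount Carmel
(Unity wins every case group but Mount Carmel wins overall — Unity's patients skew toward the low-rate severe group.)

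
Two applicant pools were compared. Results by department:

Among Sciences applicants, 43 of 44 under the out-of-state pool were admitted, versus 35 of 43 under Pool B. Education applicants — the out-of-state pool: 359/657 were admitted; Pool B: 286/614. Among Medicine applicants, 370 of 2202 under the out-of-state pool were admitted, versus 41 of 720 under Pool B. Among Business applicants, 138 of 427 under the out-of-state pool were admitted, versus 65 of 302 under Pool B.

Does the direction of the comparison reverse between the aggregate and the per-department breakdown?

Sciences: the out-of-state pool 43/44 = 97.7%, Pool B 35/43 = 81.4% → the out-of-state pool
Education: the out-of-state pool 359/657 = 54.6%, Pool B 286/614 = 46.6% → the out-of-state pool
Medicine: the out-of-state pool 370/2202 = 16.8%, Pool B 41/720 = 5.7% → the out-of-state pool
Business: the out-of-state pool 138/427 = 32.3%, Pool B 65/302 = 21.5% → the out-of-state pool
Overall: the out-of-state pool 910/3330 = 27.3%, Pool B 427/1679 = 25.4% → the out-of-state pool
The out-of-state pool wins overall and in every department group — no reversal.

No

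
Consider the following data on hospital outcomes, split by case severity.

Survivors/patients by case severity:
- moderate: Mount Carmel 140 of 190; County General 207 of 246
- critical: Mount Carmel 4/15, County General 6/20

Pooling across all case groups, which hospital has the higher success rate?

Moderate: Mount Carmel 140/190 = 73.7%, County General 207/246 = 84.1% → County General
Critical: Mount Carmel 4/15 = 26.7%, County General 6/20 = 30.0% → County General
Overall: Mount Carmel 144/205 = 70.2%, County General 213/266 = 80.1% → County General

County General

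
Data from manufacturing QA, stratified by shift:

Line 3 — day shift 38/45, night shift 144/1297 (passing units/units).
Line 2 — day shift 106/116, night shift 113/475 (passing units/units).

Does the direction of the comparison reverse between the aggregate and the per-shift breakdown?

No

Day shift: Line 3 38/45 = 84.4%, Line 2 106/116 = 91.4% → Line 2
Night shift: Line 3 144/1297 = 11.1%, Line 2 113/475 = 23.8% → Line 2
Overall: Line 3 182/1342 = 13.6%, Line 2 219/591 = 37.1% → Line 2
Line 2 wins overall and in every shift group — no reversal.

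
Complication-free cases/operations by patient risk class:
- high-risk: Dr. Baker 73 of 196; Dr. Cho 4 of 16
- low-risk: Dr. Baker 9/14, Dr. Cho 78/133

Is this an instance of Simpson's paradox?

Yes

High-risk: Dr. Baker 73/196 = 37.2%, Dr. Cho 4/16 = 25.0% → Dr. Baker
Low-risk: Dr. Baker 9/14 = 64.3%, Dr. Cho 78/133 = 58.6% → Dr. Baker
Overall: Dr. Baker 82/210 = 39.0%, Dr. Cho 82/149 = 55.0% → Dr. Cho
Dr. Baker wins each patient risk group but Dr. Cho wins overall — the comparison reverses. Dr. Baker's operations skew toward high-risk, which has a lower base rate.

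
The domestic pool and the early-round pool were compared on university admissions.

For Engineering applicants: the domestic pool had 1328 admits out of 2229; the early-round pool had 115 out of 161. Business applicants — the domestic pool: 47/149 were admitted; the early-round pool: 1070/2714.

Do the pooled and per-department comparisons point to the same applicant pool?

No

Engineering: the domestic pool 1328/2229 = 59.6%, the early-round pool 115/161 = 71.4% → the early-round pool
Business: the domestic pool 47/149 = 31.5%, the early-round pool 1070/2714 = 39.4% → the early-round pool
Overall: the domestic pool 1375/2378 = 57.8%, the early-round pool 1185/2875 = 41.2% → the domestic pool
The early-round pool wins each department group but the domestic pool wins overall — the comparison reverses. The early-round pool's applicants skew toward Business, which has a lower base rate.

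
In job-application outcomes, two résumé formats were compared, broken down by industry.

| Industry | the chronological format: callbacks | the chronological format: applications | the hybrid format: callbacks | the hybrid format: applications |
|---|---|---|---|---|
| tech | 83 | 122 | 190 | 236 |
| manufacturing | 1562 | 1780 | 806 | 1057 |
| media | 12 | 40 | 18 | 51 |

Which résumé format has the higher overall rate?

the chronological format

Tech: the chronological format 83/122 = 68.0%, the hybrid format 190/236 = 80.5% → the hybrid format
Manufacturing: the chronological format 1562/1780 = 87.8%, the hybrid format 806/1057 = 76.3% → the chronological format
Media: the chronological format 12/40 = 30.0%, the hybrid format 18/51 = 35.3% → the hybrid format
Overall: the chronological format 1657/1942 = 85.3%, the hybrid format 1014/1344 = 75.4% → the chronological format
(Neither sweeps every industry group, but the chronological format has the higher pooled rate.)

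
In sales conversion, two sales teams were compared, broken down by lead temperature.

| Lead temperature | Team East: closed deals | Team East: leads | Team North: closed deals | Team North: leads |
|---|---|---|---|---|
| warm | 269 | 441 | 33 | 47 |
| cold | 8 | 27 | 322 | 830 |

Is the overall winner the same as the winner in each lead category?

Warm: Team East 269/441 = 61.0%, Team North 33/47 = 70.2% → Team North
Cold: Team East 8/27 = 29.6%, Team North 322/830 = 38.8% → Team North
Overall: Team East 277/468 = 59.2%, Team North 355/877 = 40.5% → Team East
Team North wins each lead group but Team East wins overall — the comparison reverses. Team North's leads skew toward cold, which has a lower base rate.

No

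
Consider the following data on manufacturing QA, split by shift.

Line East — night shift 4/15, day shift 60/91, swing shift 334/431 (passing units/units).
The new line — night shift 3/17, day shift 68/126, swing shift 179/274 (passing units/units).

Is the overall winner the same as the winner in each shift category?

Night shift: Line East 4/15 = 26.7%, the new line 3/17 = 17.6% → Line East
Day shift: Line East 60/91 = 65.9%, the new line 68/126 = 54.0% → Line East
Swing shift: Line East 334/431 = 77.5%, the new line 179/274 = 65.3% → Line East
Overall: Line East 398/537 = 74.1%, the new line 250/417 = 60.0% → Line East
Line East wins overall and in every shift group — no reversal.

Yes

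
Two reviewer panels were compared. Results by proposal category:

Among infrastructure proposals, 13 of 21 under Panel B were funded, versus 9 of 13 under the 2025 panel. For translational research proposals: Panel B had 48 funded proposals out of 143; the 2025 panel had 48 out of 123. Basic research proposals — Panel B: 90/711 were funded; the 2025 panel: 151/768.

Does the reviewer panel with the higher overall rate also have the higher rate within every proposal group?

Infrastructure: Panel B 13/21 = 61.9%, the 2025 panel 9/13 = 69.2% → the 2025 panel
Translational research: Panel B 48/143 = 33.6%, the 2025 panel 48/123 = 39.0% → the 2025 panel
Basic research: Panel B 90/711 = 12.7%, the 2025 panel 151/768 = 19.7% → the 2025 panel
Overall: Panel B 151/875 = 17.3%, the 2025 panel 208/904 = 23.0% → the 2025 panel
The 2025 panel wins overall and in every proposal group — no reversal.

Yes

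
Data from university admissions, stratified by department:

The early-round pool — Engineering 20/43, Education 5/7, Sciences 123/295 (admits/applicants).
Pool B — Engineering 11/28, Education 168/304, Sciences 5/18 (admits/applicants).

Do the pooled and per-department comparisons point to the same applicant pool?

No

Engineering: the early-round pool 20/43 = 46.5%, Pool B 11/28 = 39.3% → the early-round pool
Education: the early-round pool 5/7 = 71.4%, Pool B 168/304 = 55.3% → the early-round pool
Sciences: the early-round pool 123/295 = 41.7%, Pool B 5/18 = 27.8% → the early-round pool
Overall: the early-round pool 148/345 = 42.9%, Pool B 184/350 = 52.6% → Pool B
The early-round pool wins each department group but Pool B wins overall — the comparison reverses. The early-round pool's applicants skew toward Sciences, which has a lower base rate.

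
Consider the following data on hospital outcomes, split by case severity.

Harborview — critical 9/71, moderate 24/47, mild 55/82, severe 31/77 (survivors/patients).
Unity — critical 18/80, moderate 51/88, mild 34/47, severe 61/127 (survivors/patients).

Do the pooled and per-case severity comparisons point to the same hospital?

Yes

Critical: Harborview 9/71 = 12.7%, Unity 18/80 = 22.5% → Unity
Moderate: Harborview 24/47 = 51.1%, Unity 51/88 = 58.0% → Unity
Mild: Harborview 55/82 = 67.1%, Unity 34/47 = 72.3% → Unity
Severe: Harborview 31/77 = 40.3%, Unity 61/127 = 48.0% → Unity
Overall: Harborview 119/277 = 43.0%, Unity 164/342 = 48.0% → Unity
Unity wins overall and in every case group — no reversal.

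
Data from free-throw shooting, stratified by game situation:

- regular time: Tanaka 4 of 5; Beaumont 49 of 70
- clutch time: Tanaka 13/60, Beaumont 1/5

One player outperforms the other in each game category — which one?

Regular time: Tanaka 4/5 = 80.0%, Beaumont 49/70 = 70.0% → Tanaka
Clutch time: Tanaka 13/60 = 21.7%, Beaumont 1/5 = 20.0% → Tanaka
Tanaka has the higher rate in both groups.

Tanaka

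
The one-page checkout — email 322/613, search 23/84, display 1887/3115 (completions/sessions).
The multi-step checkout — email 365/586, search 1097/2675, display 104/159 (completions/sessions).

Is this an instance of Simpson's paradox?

Yes

Email: the one-page checkout 322/613 = 52.5%, the multi-step checkout 365/586 = 62.3% → the multi-step checkout
Search: the one-page checkout 23/84 = 27.4%, the multi-step checkout 1097/2675 = 41.0% → the multi-step checkout
Display: the one-page checkout 1887/3115 = 60.6%, the multi-step checkout 104/159 = 65.4% → the multi-step checkout
Overall: the one-page checkout 2232/3812 = 58.6%, the multi-step checkout 1566/3420 = 45.8% → the one-page checkout
The multi-step checkout wins each traffic group but the one-page checkout wins overall — the comparison reverses. The multi-step checkout's sessions skew toward search, which has a lower base rate.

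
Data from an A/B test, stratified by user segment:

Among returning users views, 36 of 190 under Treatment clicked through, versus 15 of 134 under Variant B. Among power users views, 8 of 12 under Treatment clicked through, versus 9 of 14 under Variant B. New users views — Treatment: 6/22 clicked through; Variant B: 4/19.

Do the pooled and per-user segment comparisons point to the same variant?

Returning users: Treatment 36/190 = 18.9%, Variant B 15/134 = 11.2% → Treatment
Power users: Treatment 8/12 = 66.7%, Variant B 9/14 = 64.3% → Treatment
New users: Treatment 6/22 = 27.3%, Variant B 4/19 = 21.1% → Treatment
Overall: Treatment 50/224 = 22.3%, Variant B 28/167 = 16.8% → Treatment
Treatment wins overall and in every user group — no reversal.

Yes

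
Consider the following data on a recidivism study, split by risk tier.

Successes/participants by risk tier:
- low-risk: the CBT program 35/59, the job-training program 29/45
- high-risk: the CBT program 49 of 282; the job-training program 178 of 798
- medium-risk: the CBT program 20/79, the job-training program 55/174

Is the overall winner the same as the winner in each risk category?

Yes

Low-risk: the CBT program 35/59 = 59.3%, the job-training program 29/45 = 64.4% → the job-training program
High-risk: the CBT program 49/282 = 17.4%, the job-training program 178/798 = 22.3% → the job-training program
Medium-risk: the CBT program 20/79 = 25.3%, the job-training program 55/174 = 31.6% → the job-training program
Overall: the CBT program 104/420 = 24.8%, the job-training program 262/1017 = 25.8% → the job-training program
The job-training program wins overall and in every risk group — no reversal.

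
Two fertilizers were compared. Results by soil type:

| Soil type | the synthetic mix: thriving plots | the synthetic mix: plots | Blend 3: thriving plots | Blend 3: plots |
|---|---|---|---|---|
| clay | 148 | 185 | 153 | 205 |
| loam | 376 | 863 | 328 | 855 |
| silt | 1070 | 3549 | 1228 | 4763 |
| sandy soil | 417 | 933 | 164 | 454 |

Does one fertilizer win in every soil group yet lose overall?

Clay: the synthetic mix 148/185 = 80.0%, Blend 3 153/205 = 74.6% → the synthetic mix
Loam: the synthetic mix 376/863 = 43.6%, Blend 3 328/855 = 38.4% → the synthetic mix
Silt: the synthetic mix 1070/3549 = 30.1%, Blend 3 1228/4763 = 25.8% → the synthetic mix
Sandy soil: the synthetic mix 417/933 = 44.7%, Blend 3 164/454 = 36.1% → the synthetic mix
Overall: the synthetic mix 2011/5530 = 36.4%, Blend 3 1873/6277 = 29.8% → the synthetic mix
The synthetic mix wins overall and in every soil group — no reversal.

No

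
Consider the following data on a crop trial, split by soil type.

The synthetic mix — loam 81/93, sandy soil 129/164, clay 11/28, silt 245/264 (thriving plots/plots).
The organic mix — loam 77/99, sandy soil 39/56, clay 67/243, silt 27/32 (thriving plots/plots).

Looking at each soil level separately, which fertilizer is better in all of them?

the synthetic mix

Loam: the synthetic mix 81/93 = 87.1%, the organic mix 77/99 = 77.8% → the synthetic mix
Sandy soil: the synthetic mix 129/164 = 78.7%, the organic mix 39/56 = 69.6% → the synthetic mix
Clay: the synthetic mix 11/28 = 39.3%, the organic mix 67/243 = 27.6% → the synthetic mix
Silt: the synthetic mix 245/264 = 92.8%, the organic mix 27/32 = 84.4% → the synthetic mix
The synthetic mix has the higher rate in all 4 groups.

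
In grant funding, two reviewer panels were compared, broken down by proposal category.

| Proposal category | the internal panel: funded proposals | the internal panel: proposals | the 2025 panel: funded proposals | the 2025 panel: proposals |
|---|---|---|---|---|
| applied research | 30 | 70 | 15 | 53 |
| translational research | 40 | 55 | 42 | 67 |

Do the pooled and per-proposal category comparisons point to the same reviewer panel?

Yes

Applied research: the internal panel 30/70 = 42.9%, the 2025 panel 15/53 = 28.3% → the internal panel
Translational research: the internal panel 40/55 = 72.7%, the 2025 panel 42/67 = 62.7% → the internal panel
Overall: the internal panel 70/125 = 56.0%, the 2025 panel 57/120 = 47.5% → the internal panel
The internal panel wins overall and in every proposal group — no reversal.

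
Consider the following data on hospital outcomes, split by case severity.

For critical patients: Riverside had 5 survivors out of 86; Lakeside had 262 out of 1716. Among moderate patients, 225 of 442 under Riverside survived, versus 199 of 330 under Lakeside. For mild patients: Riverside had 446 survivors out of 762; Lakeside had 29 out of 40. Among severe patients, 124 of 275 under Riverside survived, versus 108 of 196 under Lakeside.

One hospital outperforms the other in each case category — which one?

Critical: Riverside 5/86 = 5.8%, Lakeside 262/1716 = 15.3% → Lakeside
Moderate: Riverside 225/442 = 50.9%, Lakeside 199/330 = 60.3% → Lakeside
Mild: Riverside 446/762 = 58.5%, Lakeside 29/40 = 72.5% → Lakeside
Severe: Riverside 124/275 = 45.1%, Lakeside 108/196 = 55.1% → Lakeside
Lakeside has the higher rate in all 4 groups.

Lakeside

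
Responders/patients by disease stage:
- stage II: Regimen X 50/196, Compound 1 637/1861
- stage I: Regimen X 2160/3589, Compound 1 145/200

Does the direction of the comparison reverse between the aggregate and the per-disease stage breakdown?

Yes

Stage II: Regimen X 50/196 = 25.5%, Compound 1 637/1861 = 34.2% → Compound 1
Stage I: Regimen X 2160/3589 = 60.2%, Compound 1 145/200 = 72.5% → Compound 1
Overall: Regimen X 2210/3785 = 58.4%, Compound 1 782/2061 = 37.9% → Regimen X
Compound 1 wins each disease group but Regimen X wins overall — the comparison reverses. Compound 1's patients skew toward stage II, which has a lower base rate.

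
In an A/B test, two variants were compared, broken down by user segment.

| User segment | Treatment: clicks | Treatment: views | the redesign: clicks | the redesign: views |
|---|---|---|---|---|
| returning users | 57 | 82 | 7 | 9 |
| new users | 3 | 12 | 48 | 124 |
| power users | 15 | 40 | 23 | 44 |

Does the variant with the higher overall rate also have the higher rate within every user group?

No

Returning users: Treatment 57/82 = 69.5%, the redesign 7/9 = 77.8% → the redesign
New users: Treatment 3/12 = 25.0%, the redesign 48/124 = 38.7% → the redesign
Power users: Treatment 15/40 = 37.5%, the redesign 23/44 = 52.3% → the redesign
Overall: Treatment 75/134 = 56.0%, the redesign 78/177 = 44.1% → Treatment
The redesign wins each user group but Treatment wins overall — the comparison reverses. The redesign's views skew toward new users, which has a lower base rate.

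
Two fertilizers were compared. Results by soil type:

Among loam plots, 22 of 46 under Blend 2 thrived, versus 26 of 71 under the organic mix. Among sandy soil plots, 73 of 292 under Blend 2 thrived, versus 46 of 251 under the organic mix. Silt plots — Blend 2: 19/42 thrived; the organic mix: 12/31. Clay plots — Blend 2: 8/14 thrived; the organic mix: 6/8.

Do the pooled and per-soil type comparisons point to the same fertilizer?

No

Loam: Blend 2 22/46 = 47.8%, the organic mix 26/71 = 36.6% → Blend 2
Sandy soil: Blend 2 73/292 = 25.0%, the organic mix 46/251 = 18.3% → Blend 2
Silt: Blend 2 19/42 = 45.2%, the organic mix 12/31 = 38.7% → Blend 2
Clay: Blend 2 8/14 = 57.1%, the organic mix 6/8 = 75.0% → the organic mix
Overall: Blend 2 122/394 = 31.0%, the organic mix 90/361 = 24.9% → Blend 2
Neither sweeps: Blend 2 wins 3 of 4 groups, the organic mix wins 1. Blend 2 wins overall but not every group — no Simpson reversal.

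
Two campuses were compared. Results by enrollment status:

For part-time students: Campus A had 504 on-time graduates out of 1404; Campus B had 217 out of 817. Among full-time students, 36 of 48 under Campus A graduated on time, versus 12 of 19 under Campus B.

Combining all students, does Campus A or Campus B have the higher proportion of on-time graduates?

Campus A

Part-time: Campus A 504/1404 = 35.9%, Campus B 217/817 = 26.6% → Campus A
Full-time: Campus A 36/48 = 75.0%, Campus B 12/19 = 63.2% → Campus A
Overall: Campus A 540/1452 = 37.2%, Campus B 229/836 = 27.4% → Campus A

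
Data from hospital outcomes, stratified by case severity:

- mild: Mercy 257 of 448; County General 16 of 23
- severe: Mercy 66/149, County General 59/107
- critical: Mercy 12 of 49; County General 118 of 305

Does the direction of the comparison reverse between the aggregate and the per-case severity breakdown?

Mild: Mercy 257/448 = 57.4%, County General 16/23 = 69.6% → County General
Severe: Mercy 66/149 = 44.3%, County General 59/107 = 55.1% → County General
Critical: Mercy 12/49 = 24.5%, County General 118/305 = 38.7% → County General
Overall: Mercy 335/646 = 51.9%, County General 193/435 = 44.4% → Mercy
County General wins each case group but Mercy wins overall — the comparison reverses. County General's patients skew toward critical, which has a lower base rate.

Yes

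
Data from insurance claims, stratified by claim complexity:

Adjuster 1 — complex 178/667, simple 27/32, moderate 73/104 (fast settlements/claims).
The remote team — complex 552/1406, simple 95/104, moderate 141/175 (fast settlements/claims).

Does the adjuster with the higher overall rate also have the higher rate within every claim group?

Complex: Adjuster 1 178/667 = 26.7%, the remote team 552/1406 = 39.3% → the remote team
Simple: Adjuster 1 27/32 = 84.4%, the remote team 95/104 = 91.3% → the remote team
Moderate: Adjuster 1 73/104 = 70.2%, the remote team 141/175 = 80.6% → the remote team
Overall: Adjuster 1 278/803 = 34.6%, the remote team 788/1685 = 46.8% → the remote team
The remote team wins overall and in every claim group — no reversal.

Yes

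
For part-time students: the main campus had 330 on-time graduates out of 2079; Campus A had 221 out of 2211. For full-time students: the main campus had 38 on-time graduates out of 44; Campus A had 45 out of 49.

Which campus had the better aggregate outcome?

the main campus

Part-time: the main campus 330/2079 = 15.9%, Campus A 221/2211 = 10.0% → the main campus
Full-time: the main campus 38/44 = 86.4%, Campus A 45/49 = 91.8% → Campus A
Overall: the main campus 368/2123 = 17.3%, Campus A 266/2260 = 11.8% → the main campus
(Neither sweeps every enrollment group, but the main campus has the higher pooled rate.)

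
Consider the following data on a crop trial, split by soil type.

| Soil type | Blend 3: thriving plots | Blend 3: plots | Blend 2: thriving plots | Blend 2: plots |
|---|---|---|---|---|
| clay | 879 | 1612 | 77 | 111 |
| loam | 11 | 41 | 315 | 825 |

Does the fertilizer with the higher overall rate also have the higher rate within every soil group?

No

Clay: Blend 3 879/1612 = 54.5%, Blend 2 77/111 = 69.4% → Blend 2
Loam: Blend 3 11/41 = 26.8%, Blend 2 315/825 = 38.2% → Blend 2
Overall: Blend 3 890/1653 = 53.8%, Blend 2 392/936 = 41.9% → Blend 3
Blend 2 wins each soil group but Blend 3 wins overall — the comparison reverses. Blend 2's plots skew toward loam, which has a lower base rate.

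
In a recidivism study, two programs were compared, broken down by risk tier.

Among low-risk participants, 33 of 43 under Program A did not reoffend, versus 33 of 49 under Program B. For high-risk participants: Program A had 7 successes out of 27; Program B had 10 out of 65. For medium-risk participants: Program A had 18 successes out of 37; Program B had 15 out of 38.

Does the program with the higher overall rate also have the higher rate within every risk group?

Low-risk: Program A 33/43 = 76.7%, Program B 33/49 = 67.3% → Program A
High-risk: Program A 7/27 = 25.9%, Program B 10/65 = 15.4% → Program A
Medium-risk: Program A 18/37 = 48.6%, Program B 15/38 = 39.5% → Program A
Overall: Program A 58/107 = 54.2%, Program B 58/152 = 38.2% → Program A
Program A wins overall and in every risk group — no reversal.

Yes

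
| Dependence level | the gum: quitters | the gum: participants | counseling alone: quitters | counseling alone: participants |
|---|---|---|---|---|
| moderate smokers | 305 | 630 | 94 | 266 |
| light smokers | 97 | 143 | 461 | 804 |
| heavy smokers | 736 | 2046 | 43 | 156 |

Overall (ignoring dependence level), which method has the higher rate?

counseling alone

Moderate smokers: the gum 305/630 = 48.4%, counseling alone 94/266 = 35.3% → the gum
Light smokers: the gum 97/143 = 67.8%, counseling alone 461/804 = 57.3% → the gum
Heavy smokers: the gum 736/2046 = 36.0%, counseling alone 43/156 = 27.6% → the gum
Overall: the gum 1138/2819 = 40.4%, counseling alone 598/1226 = 48.8% → counseling alone
(The gum wins every dependence group but counseling alone wins overall — the gum's participants skew toward the low-rate heavy smokers group.)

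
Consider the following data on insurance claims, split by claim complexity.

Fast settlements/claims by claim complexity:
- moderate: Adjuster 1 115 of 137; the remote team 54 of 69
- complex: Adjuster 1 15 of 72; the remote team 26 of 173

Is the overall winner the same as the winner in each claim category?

Yes

Moderate: Adjuster 1 115/137 = 83.9%, the remote team 54/69 = 78.3% → Adjuster 1
Complex: Adjuster 1 15/72 = 20.8%, the remote team 26/173 = 15.0% → Adjuster 1
Overall: Adjuster 1 130/209 = 62.2%, the remote team 80/242 = 33.1% → Adjuster 1
Adjuster 1 wins overall and in every claim group — no reversal.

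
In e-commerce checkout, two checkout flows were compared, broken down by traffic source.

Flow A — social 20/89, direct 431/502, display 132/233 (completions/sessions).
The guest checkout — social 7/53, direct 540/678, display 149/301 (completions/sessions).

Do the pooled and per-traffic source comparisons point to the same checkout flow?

Social: Flow A 20/89 = 22.5%, the guest checkout 7/53 = 13.2% → Flow A
Direct: Flow A 431/502 = 85.9%, the guest checkout 540/678 = 79.6% → Flow A
Display: Flow A 132/233 = 56.7%, the guest checkout 149/301 = 49.5% → Flow A
Overall: Flow A 583/824 = 70.8%, the guest checkout 696/1032 = 67.4% → Flow A
Flow A wins overall and in every traffic group — no reversal.

Yes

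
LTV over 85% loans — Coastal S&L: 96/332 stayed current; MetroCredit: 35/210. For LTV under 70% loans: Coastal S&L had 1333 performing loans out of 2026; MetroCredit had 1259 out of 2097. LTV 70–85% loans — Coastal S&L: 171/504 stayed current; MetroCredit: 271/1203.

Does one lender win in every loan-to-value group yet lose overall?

LTV over 85%: Coastal S&L 96/332 = 28.9%, MetroCredit 35/210 = 16.7% → Coastal S&L
LTV under 70%: Coastal S&L 1333/2026 = 65.8%, MetroCredit 1259/2097 = 60.0% → Coastal S&L
LTV 70–85%: Coastal S&L 171/504 = 33.9%, MetroCredit 271/1203 = 22.5% → Coastal S&L
Overall: Coastal S&L 1600/2862 = 55.9%, MetroCredit 1565/3510 = 44.6% → Coastal S&L
Coastal S&L wins overall and in every loan-to-value group — no reversal.

No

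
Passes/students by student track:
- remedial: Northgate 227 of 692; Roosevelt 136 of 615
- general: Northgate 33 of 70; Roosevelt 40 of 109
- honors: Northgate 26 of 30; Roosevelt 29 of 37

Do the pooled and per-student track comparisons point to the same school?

Yes

Remedial: Northgate 227/692 = 32.8%, Roosevelt 136/615 = 22.1% → Northgate
General: Northgate 33/70 = 47.1%, Roosevelt 40/109 = 36.7% → Northgate
Honors: Northgate 26/30 = 86.7%, Roosevelt 29/37 = 78.4% → Northgate
Overall: Northgate 286/792 = 36.1%, Roosevelt 205/761 = 26.9% → Northgate
Northgate wins overall and in every student group — no reversal.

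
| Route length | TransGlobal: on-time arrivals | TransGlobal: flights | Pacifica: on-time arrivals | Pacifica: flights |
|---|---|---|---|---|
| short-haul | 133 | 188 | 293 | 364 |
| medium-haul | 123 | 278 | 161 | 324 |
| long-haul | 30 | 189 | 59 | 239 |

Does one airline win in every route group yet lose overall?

No

Short-haul: TransGlobal 133/188 = 70.7%, Pacifica 293/364 = 80.5% → Pacifica
Medium-haul: TransGlobal 123/278 = 44.2%, Pacifica 161/324 = 49.7% → Pacifica
Long-haul: TransGlobal 30/189 = 15.9%, Pacifica 59/239 = 24.7% → Pacifica
Overall: TransGlobal 286/655 = 43.7%, Pacifica 513/927 = 55.3% → Pacifica
Pacifica wins overall and in every route group — no reversal.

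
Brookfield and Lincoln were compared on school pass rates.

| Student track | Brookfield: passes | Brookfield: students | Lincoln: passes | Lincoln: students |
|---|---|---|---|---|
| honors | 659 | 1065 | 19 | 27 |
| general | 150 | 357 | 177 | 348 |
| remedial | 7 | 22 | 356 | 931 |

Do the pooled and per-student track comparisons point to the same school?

Honors: Brookfield 659/1065 = 61.9%, Lincoln 19/27 = 70.4% → Lincoln
General: Brookfield 150/357 = 42.0%, Lincoln 177/348 = 50.9% → Lincoln
Remedial: Brookfield 7/22 = 31.8%, Lincoln 356/931 = 38.2% → Lincoln
Overall: Brookfield 816/1444 = 56.5%, Lincoln 552/1306 = 42.3% → Brookfield
Lincoln wins each student group but Brookfield wins overall — the comparison reverses. Lincoln's students skew toward remedial, which has a lower base rate.

No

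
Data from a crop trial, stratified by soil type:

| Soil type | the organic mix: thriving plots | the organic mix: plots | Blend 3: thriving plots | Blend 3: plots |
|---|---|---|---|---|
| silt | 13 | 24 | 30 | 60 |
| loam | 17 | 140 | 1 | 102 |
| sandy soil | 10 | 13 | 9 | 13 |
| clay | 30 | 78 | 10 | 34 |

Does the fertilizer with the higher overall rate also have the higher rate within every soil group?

Yes

Silt: the organic mix 13/24 = 54.2%, Blend 3 30/60 = 50.0% → the organic mix
Loam: the organic mix 17/140 = 12.1%, Blend 3 1/102 = 1.0% → the organic mix
Sandy soil: the organic mix 10/13 = 76.9%, Blend 3 9/13 = 69.2% → the organic mix
Clay: the organic mix 30/78 = 38.5%, Blend 3 10/34 = 29.4% → the organic mix
Overall: the organic mix 70/255 = 27.5%, Blend 3 50/209 = 23.9% → the organic mix
The organic mix wins overall and in every soil group — no reversal.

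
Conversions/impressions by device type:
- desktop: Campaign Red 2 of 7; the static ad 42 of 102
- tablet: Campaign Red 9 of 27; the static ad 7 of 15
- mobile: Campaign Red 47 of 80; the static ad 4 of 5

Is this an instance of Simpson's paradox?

Yes

Desktop: Campaign Red 2/7 = 28.6%, the static ad 42/102 = 41.2% → the static ad
Tablet: Campaign Red 9/27 = 33.3%, the static ad 7/15 = 46.7% → the static ad
Mobile: Campaign Red 47/80 = 58.8%, the static ad 4/5 = 80.0% → the static ad
Overall: Campaign Red 58/114 = 50.9%, the static ad 53/122 = 43.4% → Campaign Red
The static ad wins each device group but Campaign Red wins overall — the comparison reverses. The static ad's impressions skew toward desktop, which has a lower base rate.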